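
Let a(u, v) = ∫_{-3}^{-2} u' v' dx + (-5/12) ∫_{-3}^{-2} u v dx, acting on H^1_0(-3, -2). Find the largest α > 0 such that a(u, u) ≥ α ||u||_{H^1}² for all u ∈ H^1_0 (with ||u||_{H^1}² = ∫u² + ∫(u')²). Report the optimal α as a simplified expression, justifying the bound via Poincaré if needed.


α = (-5/12 + π^2)/(1 + π^2)

Coercivity of a(·,·) on H^1_0(-3, -2) means a(u, u) ≥ α ||u||_{H^1}² for every u ∈ H^1_0.
The interval has length L = 1, and Poincaré/coercivity depend only on L. Here a(u, u) = ∫(u')² + (-5/12)·∫u².
Here c = -5/12 < 0 with |c| < (π/L)² = π^2, so coercivity still holds. The condition a(u,u) ≥ α||u||_{H^1}² reads (1−α)∫(u')² ≥ (α−c)∫u². Any admissible α is ≤ 1 (rapidly oscillating u have ∫u²/∫(u')² → 0), and α = 1 would force 0 ≥ (1−c)∫u², impossible since c < 1; so 1−α > 0. By the sharp Poincaré inequality on H^1_0 of an interval of length L, ∫(u')² ≥ (π/L)²∫u² with equality for the first sine mode sin(π(x−x₀)/L) (x₀ the left endpoint), so the inequality holds for all u iff (1−α)(π/L)² ≥ α − c, i.e. α ≤ ((π/L)² + c)/((π/L)² + 1) = (1 + c(L/π)²)/(1 + (L/π)²). (Direct route, valid since c ≤ 0: Poincaré gives c∫u² ≥ c(L/π)²∫(u')², so a(u,u) ≥ (1 + c(L/π)²)∫(u')², while ||u||_{H^1}² ≤ (1 + (L/π)²)∫(u')²; dividing yields the same α.) With (π/L)² = π^2 and c = -5/12, the largest admissible constant is α = ((π/L)² + c)/((π/L)² + 1).
Simplifying, α = (-5/12 + π^2)/(1 + π^2).


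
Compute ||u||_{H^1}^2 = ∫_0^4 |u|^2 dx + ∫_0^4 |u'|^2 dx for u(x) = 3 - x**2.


||u||_{H^1}^2 = 2972/15

The H^1 norm (squared) on an interval (0, L) is
  ||u||_{H^1}^2 = ∫_0^L u(x)^2 dx + ∫_0^L u'(x)^2 dx.
Compute u'(x) = -2*x.
Then u(x)^2 = x**4 - 6*x**2 + 9 and u'(x)^2 = 4*x**2.
Integrate each monomial from 0 to 4 using ∫_0^4 c·x^n dx = c·4^(n+1)/(n+1):
  ∫_0^4 u(x)^2 dx = ∫_0^4 (x^4 - 6*x^2 + 9) dx. Term by term:
    ∫_0^4 x^4 dx = 1024/5;  ∫_0^4 -6*x^2 dx = -128;  ∫_0^4 9 dx = 36.
  Sum: 1024/5 − 128 + 36 = 564/5.
  ∫_0^4 u'(x)^2 dx = ∫_0^4 (4*x^2) dx. Term by term:
    ∫_0^4 4*x^2 dx = 256/3.
Adding: ||u||_{H^1}^2 = 564/5 + 256/3 = 2972/15.


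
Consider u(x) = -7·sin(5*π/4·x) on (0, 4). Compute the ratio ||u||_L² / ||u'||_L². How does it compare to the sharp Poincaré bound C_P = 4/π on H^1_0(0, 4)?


||u||_L² / ||u'||_L² = 4/(5*π) < C_P = 4/π.

u(x) = -7·sin(5*π/4·x), so u'(x) = -35*π*cos(5*π*x/4)/4.
Writing u(x) = A·sin(kπx/L) with A = -7 and k = 5, use ∫_0^L sin²(kπx/L) dx = L/2 and ∫_0^L cos²(kπx/L) dx = L/2.
u² = 49·sin²(5*π/4·x) and (u')² = 1225*π^2/16·cos²(5*π/4·x), and each of sin², cos² integrates to L/2 = 2 over (0, 4).
∫_0^4 u² dx = 98, so ||u||_L² = 7*sqrt(2).
∫_0^4 (u')² dx = 1225*π^2/8, so ||u'||_L² = 35*sqrt(2)*π/4.
Ratio ||u||_L² / ||u'||_L² = 4/(5*π).
Sharp Poincaré constant on H^1_0(0, 4) is C_P = L/π = 4/π, achieved by sin(π/4·x).
This is the k = 5 harmonic; the ratio L/(kπ) is strictly less than C_P = L/π, consistent with the sharp inequality ||u||_L² ≤ C_P ||u'||_L².


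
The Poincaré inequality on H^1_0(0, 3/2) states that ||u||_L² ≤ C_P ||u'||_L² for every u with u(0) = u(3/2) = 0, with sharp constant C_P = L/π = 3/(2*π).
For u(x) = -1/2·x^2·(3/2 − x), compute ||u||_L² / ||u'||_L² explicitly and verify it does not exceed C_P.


||u||_L² / ||u'||_L² = 3*sqrt(14)/28 < C_P = 3/(2*π).

u(x) = -1/2·x^2·(3/2 − x), so u'(x) = 3*x*(x - 1)/2.
u(x) = -1/2·x^2·(3/2 − x) vanishes at x = 0 and x = 3/2, so u ∈ H^1_0(0, 3/2). Differentiate via the product rule and integrate the resulting polynomials term by term.
  ∫_0^3/2 u² dx = ∫_0^3/2 (x^6/4 - 3*x^5/4 + 9*x^4/16) dx. Term by term:
    ∫_0^3/2 x^6/4 dx = 2187/3584;  ∫_0^3/2 -3*x^5/4 dx = -729/512;  ∫_0^3/2 9*x^4/16 dx = 2187/2560.
  Sum: 2187/3584 − 729/512 + 2187/2560 = 729/17920.
  ∫_0^3/2 (u')² dx = ∫_0^3/2 (9*x^4/4 - 9*x^3/2 + 9*x^2/4) dx. Term by term:
    ∫_0^3/2 9*x^4/4 dx = 2187/640;  ∫_0^3/2 -9*x^3/2 dx = -729/128;  ∫_0^3/2 9*x^2/4 dx = 81/32.
  Sum: 2187/640 − 729/128 + 81/32 = 81/320.
∫_0^3/2 u² dx = 729/17920, so ||u||_L² = 27*sqrt(70)/1120.
∫_0^3/2 (u')² dx = 81/320, so ||u'||_L² = 9*sqrt(5)/40.
Ratio ||u||_L² / ||u'||_L² = 3*sqrt(14)/28.
Sharp Poincaré constant on H^1_0(0, 3/2) is C_P = L/π = 3/(2*π), achieved by sin(2*π/3·x).
A polynomial bump cannot attain the sharp Poincaré constant (only the first sine eigenfunction does), so the ratio is strictly less than C_P, consistent with ||u||_L² ≤ C_P ||u'||_L².


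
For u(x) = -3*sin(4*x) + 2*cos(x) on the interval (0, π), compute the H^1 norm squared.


||u||_{H^1(0,π)}^2 = -64/5 + 161*π/2

u'(x) = -2*sin(x) - 12*cos(4*x).
Expand u² and (u')² and integrate term by term on (0, π), using: for integers n ≥ 1, ∫_0^π sin²(nx) dx = ∫_0^π cos²(nx) dx = π/2; for n ≠ n', ∫_0^π sin(nx)sin(n'x) dx = ∫_0^π cos(nx)cos(n'x) dx = 0; and by product-to-sum, ∫_0^π sin(nx)cos(n'x) dx = ½∫_0^π [sin((n+n')x) + sin((n−n')x)] dx, which is 0 when n+n' is even and 2n/(n²−n'²) when n+n' is odd (it need not vanish on (0, π)).
  u² squared terms: (-3)²·∫sin(4x)² dx = 9·π/2 = 9*π/2;  (2)²·∫cos(x)² dx = 4·π/2 = 2*π.
  u² cross terms: 2·(-3)·(2)·∫sin(4x)·cos(x) dx = -12·(8/15) = -32/5.
  So ∫_0^π u² dx = 9*π/2 + 2*π − 32/5 = -32/5 + 13*π/2.
  (u')² squared terms: (-12)²·∫cos(4x)² dx = 144·π/2 = 72*π;  (-2)²·∫sin(x)² dx = 4·π/2 = 2*π.
  (u')² cross terms: 2·(-12)·(-2)·∫cos(4x)·sin(x) dx = 48·(-2/15) = -32/5.
  So ∫_0^π (u')² dx = 72*π + 2*π − 32/5 = -32/5 + 74*π.
||u||_{H^1}^2 = (-32/5 + 13*π/2) + (-32/5 + 74*π) = -64/5 + 161*π/2.


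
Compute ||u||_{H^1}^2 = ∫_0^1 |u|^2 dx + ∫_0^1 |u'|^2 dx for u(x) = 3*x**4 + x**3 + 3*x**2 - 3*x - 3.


||u||_{H^1}^2 = 8349/140

The H^1 norm (squared) on an interval (0, L) is
  ||u||_{H^1}^2 = ∫_0^L u(x)^2 dx + ∫_0^L u'(x)^2 dx.
Compute u'(x) = 12*x**3 + 3*x**2 + 6*x - 3.
Then u(x)^2 = 9*x**8 + 6*x**7 + 19*x**6 - 12*x**5 - 15*x**4 - 24*x**3 - 9*x**2 + 18*x + 9 and u'(x)^2 = 144*x**6 + 72*x**5 + 153*x**4 - 36*x**3 + 18*x**2 - 36*x + 9.
Integrate each monomial from 0 to 1 using ∫_0^1 c·x^n dx = c·1^(n+1)/(n+1):
  ∫_0^1 u(x)^2 dx = ∫_0^1 (9*x^8 + 6*x^7 + 19*x^6 - 12*x^5 - 15*x^4 - 24*x^3 - 9*x^2 + 18*x + 9) dx. Term by term:
    ∫_0^1 9*x^8 dx = 1;  ∫_0^1 6*x^7 dx = 3/4;  ∫_0^1 19*x^6 dx = 19/7;
    ∫_0^1 -12*x^5 dx = -2;  ∫_0^1 -15*x^4 dx = -3;  ∫_0^1 -24*x^3 dx = -6;
    ∫_0^1 -9*x^2 dx = -3;  ∫_0^1 18*x dx = 9;  ∫_0^1 9 dx = 9.
  Sum: 1 + 3/4 + 19/7 − 2 − 3 − 6 − 3 + 9 + 9 = 237/28.
  ∫_0^1 u'(x)^2 dx = ∫_0^1 (144*x^6 + 72*x^5 + 153*x^4 - 36*x^3 + 18*x^2 - 36*x + 9) dx. Term by term:
    ∫_0^1 144*x^6 dx = 144/7;  ∫_0^1 72*x^5 dx = 12;  ∫_0^1 153*x^4 dx = 153/5;
    ∫_0^1 -36*x^3 dx = -9;  ∫_0^1 18*x^2 dx = 6;  ∫_0^1 -36*x dx = -18;
    ∫_0^1 9 dx = 9.
  Sum: 144/7 + 12 + 153/5 − 9 + 6 − 18 + 9 = 1791/35.
Adding: ||u||_{H^1}^2 = 237/28 + 1791/35 = 8349/140.


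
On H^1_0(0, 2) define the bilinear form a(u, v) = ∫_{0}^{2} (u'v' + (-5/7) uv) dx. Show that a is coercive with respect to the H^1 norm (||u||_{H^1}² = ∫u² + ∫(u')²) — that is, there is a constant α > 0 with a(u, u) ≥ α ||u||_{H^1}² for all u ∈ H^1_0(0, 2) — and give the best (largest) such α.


α = (-20/7 + π^2)/(4 + π^2)

Coercivity of a(·,·) on H^1_0(0, 2) means a(u, u) ≥ α ||u||_{H^1}² for every u ∈ H^1_0.
The interval has length L = 2, and Poincaré/coercivity depend only on L. Here a(u, u) = ∫(u')² + (-5/7)·∫u².
Here c = -5/7 < 0 with |c| < (π/L)² = π^2/4, so coercivity still holds. The condition a(u,u) ≥ α||u||_{H^1}² reads (1−α)∫(u')² ≥ (α−c)∫u². Any admissible α is ≤ 1 (rapidly oscillating u have ∫u²/∫(u')² → 0), and α = 1 would force 0 ≥ (1−c)∫u², impossible since c < 1; so 1−α > 0. By the sharp Poincaré inequality on H^1_0 of an interval of length L, ∫(u')² ≥ (π/L)²∫u² with equality for the first sine mode sin(π(x−x₀)/L) (x₀ the left endpoint), so the inequality holds for all u iff (1−α)(π/L)² ≥ α − c, i.e. α ≤ ((π/L)² + c)/((π/L)² + 1) = (1 + c(L/π)²)/(1 + (L/π)²). (Direct route, valid since c ≤ 0: Poincaré gives c∫u² ≥ c(L/π)²∫(u')², so a(u,u) ≥ (1 + c(L/π)²)∫(u')², while ||u||_{H^1}² ≤ (1 + (L/π)²)∫(u')²; dividing yields the same α.) With (π/L)² = π^2/4 and c = -5/7, the largest admissible constant is α = ((π/L)² + c)/((π/L)² + 1).
Simplifying, α = (-20/7 + π^2)/(4 + π^2).


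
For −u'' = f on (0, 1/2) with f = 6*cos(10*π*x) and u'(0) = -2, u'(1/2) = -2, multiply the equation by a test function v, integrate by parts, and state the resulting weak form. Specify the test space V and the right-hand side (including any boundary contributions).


V = H^1(0, 1/2) (v unrestricted at boundary; u is determined up to an additive constant); weak form: ∫_0^1/2 u'v' dx = ∫_0^1/2 (6*cos(10*π*x)) v dx − 2·v(1/2) + 2·v(0) for all v ∈ V.

Multiply both sides by a test function v and integrate from 0 to 1/2:
  ∫_0^1/2 −u''(x) v(x) dx = ∫_0^1/2 f(x) v(x) dx.
Integrate the LHS by parts once:
  ∫_0^1/2 −u'' v dx = −[u'(x) v(x)]_0^1/2 + ∫_0^1/2 u'(x) v'(x) dx.
Thus ∫_0^1/2 u'(x) v'(x) dx = ∫_0^1/2 f(x) v(x) dx + [u'(x) v(x)]_0^1/2.
Choose V so that boundary terms are either known or forced to vanish.
u has inhomogeneous Neumann u'(0) = -2, u'(1/2) = -2. [u' v]_0^1/2 = (-2)·v(1/2) − (-2)·v(0) = − 2·v(1/2) + 2·v(0). Take V = H^1(0, 1/2); boundary term becomes part of RHS.
Weak formulation: find u (satisfying any essential BC) such that ∫_0^1/2 u'(x) v'(x) dx = ∫_0^1/2 f v dx − 2·v(1/2) + 2·v(0) for all v ∈ V (Neumann data are natural BCs: they enter the RHS as boundary terms).
Substituting f(x) = 6*cos(10*π*x), the right-hand side is ∫_0^1/2 (6*cos(10*π*x)) v dx − 2·v(1/2) + 2·v(0).
Compatibility check (pure Neumann): taking v ≡ 1 ∈ V gives 0 = ∫_0^1/2 f dx + (-2) − (-2), i.e. ∫_0^1/2 f dx must equal u'(0) − u'(1/2) = 0. Indeed ∫_0^1/2 (6*cos(10*π*x)) dx = 0, so the data are compatible. The solution is then unique only up to an additive constant (fix it e.g. by requiring ∫_0^1/2 u dx = 0).


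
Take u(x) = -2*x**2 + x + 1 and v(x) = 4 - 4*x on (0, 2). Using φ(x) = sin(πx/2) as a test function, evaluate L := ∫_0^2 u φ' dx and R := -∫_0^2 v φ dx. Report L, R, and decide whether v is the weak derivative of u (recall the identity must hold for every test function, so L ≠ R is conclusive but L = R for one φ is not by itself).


LHS = 12/π, RHS = 0. No, v is not the weak derivative of u.

u(x) = -2*x**2 + x + 1, classical derivative u'(x) = 1 - 4*x.
φ(x) = sin(πx/2), so φ'(x) = π*cos(π*x/2)/2.
Note φ(0) = φ(2) = 0, so the boundary term u·φ vanishes.
LHS = ∫_0^2 u(x) φ'(x) dx = ∫_0^2 (-π*x^2*cos(π*x/2) + π*x*cos(π*x/2)/2 + π*cos(π*x/2)/2) dx. Term by term:
  ∫_0^2 π*cos(π*x/2)/2 dx = 0;  ∫_0^2 π*x*cos(π*x/2)/2 dx = -4/π;  ∫_0^2 -π*x^2*cos(π*x/2) dx = 16/π.
Sum: 0 − 4/π + 16/π = 12/π.
So LHS = 12/π.
∫_0^2 v(x) φ(x) dx = ∫_0^2 (-4*x*sin(π*x/2) + 4*sin(π*x/2)) dx. Term by term:
  ∫_0^2 4*sin(π*x/2) dx = 16/π;  ∫_0^2 -4*x*sin(π*x/2) dx = -16/π.
Sum: 16/π − 16/π = 0.
So RHS = -∫_0^2 v(x) φ(x) dx = 0.
LHS − RHS = 12/π ≠ 0, so the identity fails.
(For a valid weak derivative the identity must hold for EVERY test function, in particular this one. The failure shows v is NOT the weak derivative of u.)
Correct weak derivative would be u'(x) = 1 - 4*x.


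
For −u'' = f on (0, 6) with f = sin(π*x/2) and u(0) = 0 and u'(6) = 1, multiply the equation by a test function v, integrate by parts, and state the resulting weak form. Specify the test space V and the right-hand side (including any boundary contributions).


V = {v ∈ H^1(0, 6) : v(0) = 0} (test functions vanish at x = 0 where u is specified); weak form: ∫_0^6 u'v' dx = ∫_0^6 (sin(π*x/2)) v dx + v(6) for all v ∈ V.

Multiply both sides by a test function v and integrate from 0 to 6:
  ∫_0^6 −u''(x) v(x) dx = ∫_0^6 f(x) v(x) dx.
Integrate the LHS by parts once:
  ∫_0^6 −u'' v dx = −[u'(x) v(x)]_0^6 + ∫_0^6 u'(x) v'(x) dx.
Thus ∫_0^6 u'(x) v'(x) dx = ∫_0^6 f(x) v(x) dx + [u'(x) v(x)]_0^6.
Choose V so that boundary terms are either known or forced to vanish.
Mixed BC: u(0) = 0 (Dirichlet) and u'(6) = 1 (Neumann). Define V = {v ∈ H^1(0, 6) : v(0) = 0}. Then [u' v]_0^6 = u'(6)·v(6) − u'(0)·0 = v(6).
Weak formulation: find u (satisfying any essential BC) such that ∫_0^6 u'(x) v'(x) dx = ∫_0^6 f v dx + v(6) for all v ∈ V (Dirichlet at 0 absorbed into V; Neumann datum at x = 6 contributes the boundary term).
Substituting f(x) = sin(π*x/2), the right-hand side is ∫_0^6 (sin(π*x/2)) v dx + v(6).


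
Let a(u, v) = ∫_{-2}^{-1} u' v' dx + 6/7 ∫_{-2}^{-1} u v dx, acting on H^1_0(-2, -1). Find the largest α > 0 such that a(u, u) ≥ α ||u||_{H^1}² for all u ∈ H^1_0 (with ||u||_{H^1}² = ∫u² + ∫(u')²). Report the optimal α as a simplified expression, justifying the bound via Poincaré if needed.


α = (6/7 + π^2)/(1 + π^2)

Coercivity of a(·,·) on H^1_0(-2, -1) means a(u, u) ≥ α ||u||_{H^1}² for every u ∈ H^1_0.
The interval has length L = 1, and Poincaré/coercivity depend only on L. Here a(u, u) = ∫(u')² + (6/7)·∫u².
Here 0 < c = 6/7 < 1. The condition a(u,u) ≥ α||u||_{H^1}² reads (1−α)∫(u')² ≥ (α−c)∫u². Any admissible α is ≤ 1 (rapidly oscillating u have ∫u²/∫(u')² → 0), and α = 1 would force 0 ≥ (1−c)∫u², impossible since c < 1; so 1−α > 0. By the sharp Poincaré inequality on H^1_0 of an interval of length L, ∫(u')² ≥ (π/L)²∫u² with equality for the first sine mode sin(π(x−x₀)/L) (x₀ the left endpoint), so the inequality holds for all u iff (1−α)(π/L)² ≥ α − c, i.e. α ≤ ((π/L)² + c)/((π/L)² + 1) = (1 + c(L/π)²)/(1 + (L/π)²). With (π/L)² = π^2 and c = 6/7, the largest admissible constant is α = ((π/L)² + c)/((π/L)² + 1).
Simplifying, α = (6/7 + π^2)/(1 + π^2).


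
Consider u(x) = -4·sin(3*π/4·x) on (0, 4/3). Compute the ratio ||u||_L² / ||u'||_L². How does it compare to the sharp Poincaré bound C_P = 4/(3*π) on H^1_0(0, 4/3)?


||u||_L² / ||u'||_L² = 4/(3*π) = C_P.

u(x) = -4·sin(3*π/4·x), so u'(x) = -3*π*cos(3*π*x/4).
Writing u(x) = A·sin(kπx/L) with A = -4 and k = 1, use ∫_0^L sin²(kπx/L) dx = L/2 and ∫_0^L cos²(kπx/L) dx = L/2.
u² = 16·sin²(3*π/4·x) and (u')² = 9*π^2·cos²(3*π/4·x), and each of sin², cos² integrates to L/2 = 2/3 over (0, 4/3).
∫_0^4/3 u² dx = 32/3, so ||u||_L² = 4*sqrt(6)/3.
∫_0^4/3 (u')² dx = 6*π^2, so ||u'||_L² = sqrt(6)*π.
Ratio ||u||_L² / ||u'||_L² = 4/(3*π).
Sharp Poincaré constant on H^1_0(0, 4/3) is C_P = L/π = 4/(3*π), achieved by sin(3*π/4·x).
This is the k = 1 eigenfunction (up to amplitude), so the ratio equals the sharp Poincaré constant exactly.


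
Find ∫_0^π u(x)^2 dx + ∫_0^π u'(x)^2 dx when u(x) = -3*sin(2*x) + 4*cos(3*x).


||u||_{H^1(0,π)}^2 = 192 + 205*π/2

u'(x) = -12*sin(3*x) - 6*cos(2*x).
Expand u² and (u')² and integrate term by term on (0, π), using: for integers n ≥ 1, ∫_0^π sin²(nx) dx = ∫_0^π cos²(nx) dx = π/2; for n ≠ n', ∫_0^π sin(nx)sin(n'x) dx = ∫_0^π cos(nx)cos(n'x) dx = 0; and by product-to-sum, ∫_0^π sin(nx)cos(n'x) dx = ½∫_0^π [sin((n+n')x) + sin((n−n')x)] dx, which is 0 when n+n' is even and 2n/(n²−n'²) when n+n' is odd (it need not vanish on (0, π)).
  u² squared terms: (-3)²·∫sin(2x)² dx = 9·π/2 = 9*π/2;  (4)²·∫cos(3x)² dx = 16·π/2 = 8*π.
  u² cross terms: 2·(-3)·(4)·∫sin(2x)·cos(3x) dx = -24·(-4/5) = 96/5.
  So ∫_0^π u² dx = 9*π/2 + 8*π + 96/5 = 96/5 + 25*π/2.
  (u')² squared terms: (-12)²·∫sin(3x)² dx = 144·π/2 = 72*π;  (-6)²·∫cos(2x)² dx = 36·π/2 = 18*π.
  (u')² cross terms: 2·(-12)·(-6)·∫sin(3x)·cos(2x) dx = 144·(6/5) = 864/5.
  So ∫_0^π (u')² dx = 72*π + 18*π + 864/5 = 864/5 + 90*π.
||u||_{H^1}^2 = (96/5 + 25*π/2) + (864/5 + 90*π) = 192 + 205*π/2.


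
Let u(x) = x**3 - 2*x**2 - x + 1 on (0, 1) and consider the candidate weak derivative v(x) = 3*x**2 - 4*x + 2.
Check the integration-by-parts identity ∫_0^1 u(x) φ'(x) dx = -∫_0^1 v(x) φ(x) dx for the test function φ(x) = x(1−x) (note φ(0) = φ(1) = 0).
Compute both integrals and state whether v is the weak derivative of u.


LHS = 7/20, RHS = -3/20. No, v is not the weak derivative of u.

u(x) = x**3 - 2*x**2 - x + 1, classical derivative u'(x) = 3*x**2 - 4*x - 1.
φ(x) = x(1−x), so φ'(x) = 1 - 2*x.
Note φ(0) = φ(1) = 0, so the boundary term u·φ vanishes.
LHS = ∫_0^1 u(x) φ'(x) dx = ∫_0^1 (-2*x^4 + 5*x^3 - 3*x + 1) dx. Term by term:
  ∫_0^1 -2*x^4 dx = -2/5;  ∫_0^1 5*x^3 dx = 5/4;  ∫_0^1 -3*x dx = -3/2;
  ∫_0^1 1 dx = 1.
Sum: -2/5 + 5/4 − 3/2 + 1 = 7/20.
So LHS = 7/20.
∫_0^1 v(x) φ(x) dx = ∫_0^1 (-3*x^4 + 7*x^3 - 6*x^2 + 2*x) dx. Term by term:
  ∫_0^1 -3*x^4 dx = -3/5;  ∫_0^1 7*x^3 dx = 7/4;  ∫_0^1 -6*x^2 dx = -2;
  ∫_0^1 2*x dx = 1.
Sum: -3/5 + 7/4 − 2 + 1 = 3/20.
So RHS = -∫_0^1 v(x) φ(x) dx = -3/20.
LHS − RHS = 1/2 ≠ 0, so the identity fails.
(For a valid weak derivative the identity must hold for EVERY test function, in particular this one. The failure shows v is NOT the weak derivative of u.)
Correct weak derivative would be u'(x) = 3*x**2 - 4*x - 1.


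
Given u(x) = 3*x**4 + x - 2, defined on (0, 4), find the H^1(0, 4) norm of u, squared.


||u||_{H^1}^2 = 63248852/105

The H^1 norm (squared) on an interval (0, L) is
  ||u||_{H^1}^2 = ∫_0^L u(x)^2 dx + ∫_0^L u'(x)^2 dx.
Compute u'(x) = 12*x**3 + 1.
Then u(x)^2 = 9*x**8 + 6*x**5 - 12*x**4 + x**2 - 4*x + 4 and u'(x)^2 = 144*x**6 + 24*x**3 + 1.
Integrate each monomial from 0 to 4 using ∫_0^4 c·x^n dx = c·4^(n+1)/(n+1):
  ∫_0^4 u(x)^2 dx = ∫_0^4 (9*x^8 + 6*x^5 - 12*x^4 + x^2 - 4*x + 4) dx. Term by term:
    ∫_0^4 9*x^8 dx = 262144;  ∫_0^4 6*x^5 dx = 4096;  ∫_0^4 -12*x^4 dx = -12288/5;
    ∫_0^4 x^2 dx = 64/3;  ∫_0^4 -4*x dx = -32;  ∫_0^4 4 dx = 16.
  Sum: 262144 + 4096 − 12288/5 + 64/3 − 32 + 16 = 3956816/15.
  ∫_0^4 u'(x)^2 dx = ∫_0^4 (144*x^6 + 24*x^3 + 1) dx. Term by term:
    ∫_0^4 144*x^6 dx = 2359296/7;  ∫_0^4 24*x^3 dx = 1536;  ∫_0^4 1 dx = 4.
  Sum: 2359296/7 + 1536 + 4 = 2370076/7.
Adding: ||u||_{H^1}^2 = 3956816/15 + 2370076/7 = 63248852/105.


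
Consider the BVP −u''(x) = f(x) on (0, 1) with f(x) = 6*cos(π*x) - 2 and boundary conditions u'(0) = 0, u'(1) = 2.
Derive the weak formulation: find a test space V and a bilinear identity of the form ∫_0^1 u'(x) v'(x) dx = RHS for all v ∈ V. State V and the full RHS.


V = H^1(0, 1) (v unrestricted at boundary; u is determined up to an additive constant); weak form: ∫_0^1 u'v' dx = ∫_0^1 (6*cos(π*x) - 2) v dx + 2·v(1) for all v ∈ V.

Multiply both sides by a test function v and integrate from 0 to 1:
  ∫_0^1 −u''(x) v(x) dx = ∫_0^1 f(x) v(x) dx.
Integrate the LHS by parts once:
  ∫_0^1 −u'' v dx = −[u'(x) v(x)]_0^1 + ∫_0^1 u'(x) v'(x) dx.
Thus ∫_0^1 u'(x) v'(x) dx = ∫_0^1 f(x) v(x) dx + [u'(x) v(x)]_0^1.
Choose V so that boundary terms are either known or forced to vanish.
u has inhomogeneous Neumann u'(0) = 0, u'(1) = 2. [u' v]_0^1 = (2)·v(1) − (0)·v(0) = 2·v(1). Take V = H^1(0, 1); boundary term becomes part of RHS.
Weak formulation: find u (satisfying any essential BC) such that ∫_0^1 u'(x) v'(x) dx = ∫_0^1 f v dx + 2·v(1) for all v ∈ V (Neumann data are natural BCs: they enter the RHS as boundary terms).
Substituting f(x) = 6*cos(π*x) - 2, the right-hand side is ∫_0^1 (6*cos(π*x) - 2) v dx + 2·v(1).
Compatibility check (pure Neumann): taking v ≡ 1 ∈ V gives 0 = ∫_0^1 f dx + (2) − (0), i.e. ∫_0^1 f dx must equal u'(0) − u'(1) = -2. Indeed ∫_0^1 (6*cos(π*x) - 2) dx = -2, so the data are compatible. The solution is then unique only up to an additive constant (fix it e.g. by requiring ∫_0^1 u dx = 0).


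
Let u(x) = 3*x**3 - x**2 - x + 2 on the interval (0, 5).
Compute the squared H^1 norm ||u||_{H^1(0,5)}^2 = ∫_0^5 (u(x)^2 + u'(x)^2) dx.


||u||_{H^1}^2 = 5384425/42

The H^1 norm (squared) on an interval (0, L) is
  ||u||_{H^1}^2 = ∫_0^L u(x)^2 dx + ∫_0^L u'(x)^2 dx.
Compute u'(x) = 9*x**2 - 2*x - 1.
Then u(x)^2 = 9*x**6 - 6*x**5 - 5*x**4 + 14*x**3 - 3*x**2 - 4*x + 4 and u'(x)^2 = 81*x**4 - 36*x**3 - 14*x**2 + 4*x + 1.
Integrate each monomial from 0 to 5 using ∫_0^5 c·x^n dx = c·5^(n+1)/(n+1):
  ∫_0^5 u(x)^2 dx = ∫_0^5 (9*x^6 - 6*x^5 - 5*x^4 + 14*x^3 - 3*x^2 - 4*x + 4) dx. Term by term:
    ∫_0^5 9*x^6 dx = 703125/7;  ∫_0^5 -6*x^5 dx = -15625;  ∫_0^5 -5*x^4 dx = -3125;
    ∫_0^5 14*x^3 dx = 4375/2;  ∫_0^5 -3*x^2 dx = -125;  ∫_0^5 -4*x dx = -50;
    ∫_0^5 4 dx = 20.
  Sum: 703125/7 − 15625 − 3125 + 4375/2 − 125 − 50 + 20 = 1172205/14.
  ∫_0^5 u'(x)^2 dx = ∫_0^5 (81*x^4 - 36*x^3 - 14*x^2 + 4*x + 1) dx. Term by term:
    ∫_0^5 81*x^4 dx = 50625;  ∫_0^5 -36*x^3 dx = -5625;  ∫_0^5 -14*x^2 dx = -1750/3;
    ∫_0^5 4*x dx = 50;  ∫_0^5 1 dx = 5.
  Sum: 50625 − 5625 − 1750/3 + 50 + 5 = 133415/3.
Adding: ||u||_{H^1}^2 = 1172205/14 + 133415/3 = 5384425/42.


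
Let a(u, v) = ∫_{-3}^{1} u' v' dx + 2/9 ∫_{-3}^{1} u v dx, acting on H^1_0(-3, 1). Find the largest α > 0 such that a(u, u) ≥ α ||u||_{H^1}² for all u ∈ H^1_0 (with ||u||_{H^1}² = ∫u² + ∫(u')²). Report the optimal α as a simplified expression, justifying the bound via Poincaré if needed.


α = (32/9 + π^2)/(π^2 + 16)

Coercivity of a(·,·) on H^1_0(-3, 1) means a(u, u) ≥ α ||u||_{H^1}² for every u ∈ H^1_0.
The interval has length L = 4, and Poincaré/coercivity depend only on L. Here a(u, u) = ∫(u')² + (2/9)·∫u².
Here 0 < c = 2/9 < 1. The condition a(u,u) ≥ α||u||_{H^1}² reads (1−α)∫(u')² ≥ (α−c)∫u². Any admissible α is ≤ 1 (rapidly oscillating u have ∫u²/∫(u')² → 0), and α = 1 would force 0 ≥ (1−c)∫u², impossible since c < 1; so 1−α > 0. By the sharp Poincaré inequality on H^1_0 of an interval of length L, ∫(u')² ≥ (π/L)²∫u² with equality for the first sine mode sin(π(x−x₀)/L) (x₀ the left endpoint), so the inequality holds for all u iff (1−α)(π/L)² ≥ α − c, i.e. α ≤ ((π/L)² + c)/((π/L)² + 1) = (1 + c(L/π)²)/(1 + (L/π)²). With (π/L)² = π^2/16 and c = 2/9, the largest admissible constant is α = ((π/L)² + c)/((π/L)² + 1).
Simplifying, α = (32/9 + π^2)/(π^2 + 16).


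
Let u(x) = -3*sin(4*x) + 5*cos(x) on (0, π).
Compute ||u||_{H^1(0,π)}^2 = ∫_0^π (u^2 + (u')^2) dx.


||u||_{H^1(0,π)}^2 = -32 + 203*π/2

u'(x) = -5*sin(x) - 12*cos(4*x).
Expand u² and (u')² and integrate term by term on (0, π), using: for integers n ≥ 1, ∫_0^π sin²(nx) dx = ∫_0^π cos²(nx) dx = π/2; for n ≠ n', ∫_0^π sin(nx)sin(n'x) dx = ∫_0^π cos(nx)cos(n'x) dx = 0; and by product-to-sum, ∫_0^π sin(nx)cos(n'x) dx = ½∫_0^π [sin((n+n')x) + sin((n−n')x)] dx, which is 0 when n+n' is even and 2n/(n²−n'²) when n+n' is odd (it need not vanish on (0, π)).
  u² squared terms: (-3)²·∫sin(4x)² dx = 9·π/2 = 9*π/2;  (5)²·∫cos(x)² dx = 25·π/2 = 25*π/2.
  u² cross terms: 2·(-3)·(5)·∫sin(4x)·cos(x) dx = -30·(8/15) = -16.
  So ∫_0^π u² dx = 9*π/2 + 25*π/2 − 16 = -16 + 17*π.
  (u')² squared terms: (-12)²·∫cos(4x)² dx = 144·π/2 = 72*π;  (-5)²·∫sin(x)² dx = 25·π/2 = 25*π/2.
  (u')² cross terms: 2·(-12)·(-5)·∫cos(4x)·sin(x) dx = 120·(-2/15) = -16.
  So ∫_0^π (u')² dx = 72*π + 25*π/2 − 16 = -16 + 169*π/2.
||u||_{H^1}^2 = (-16 + 17*π) + (-16 + 169*π/2) = -32 + 203*π/2.


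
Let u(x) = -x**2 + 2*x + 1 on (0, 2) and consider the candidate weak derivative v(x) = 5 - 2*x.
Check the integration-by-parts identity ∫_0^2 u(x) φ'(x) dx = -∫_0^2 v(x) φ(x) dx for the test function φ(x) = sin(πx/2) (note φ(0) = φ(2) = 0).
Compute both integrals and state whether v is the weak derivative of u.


LHS = 0, RHS = -12/π. No, v is not the weak derivative of u.

u(x) = -x**2 + 2*x + 1, classical derivative u'(x) = 2 - 2*x.
φ(x) = sin(πx/2), so φ'(x) = π*cos(π*x/2)/2.
Note φ(0) = φ(2) = 0, so the boundary term u·φ vanishes.
LHS = ∫_0^2 u(x) φ'(x) dx = ∫_0^2 (-π*x^2*cos(π*x/2)/2 + π*x*cos(π*x/2) + π*cos(π*x/2)/2) dx. Term by term:
  ∫_0^2 π*cos(π*x/2)/2 dx = 0;  ∫_0^2 π*x*cos(π*x/2) dx = -8/π;  ∫_0^2 -π*x^2*cos(π*x/2)/2 dx = 8/π.
Sum: 0 − 8/π + 8/π = 0.
So LHS = 0.
∫_0^2 v(x) φ(x) dx = ∫_0^2 (-2*x*sin(π*x/2) + 5*sin(π*x/2)) dx. Term by term:
  ∫_0^2 5*sin(π*x/2) dx = 20/π;  ∫_0^2 -2*x*sin(π*x/2) dx = -8/π.
Sum: 20/π − 8/π = 12/π.
So RHS = -∫_0^2 v(x) φ(x) dx = -12/π.
LHS − RHS = 12/π ≠ 0, so the identity fails.
(For a valid weak derivative the identity must hold for EVERY test function, in particular this one. The failure shows v is NOT the weak derivative of u.)
Correct weak derivative would be u'(x) = 2 - 2*x.


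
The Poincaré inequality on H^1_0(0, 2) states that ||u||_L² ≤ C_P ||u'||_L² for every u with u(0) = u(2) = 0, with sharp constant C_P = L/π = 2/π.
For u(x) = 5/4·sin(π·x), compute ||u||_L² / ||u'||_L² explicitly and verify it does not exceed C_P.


||u||_L² / ||u'||_L² = 1/π < C_P = 2/π.

u(x) = 5/4·sin(π·x), so u'(x) = 5*π*cos(π*x)/4.
Writing u(x) = A·sin(kπx/L) with A = 5/4 and k = 2, use ∫_0^L sin²(kπx/L) dx = L/2 and ∫_0^L cos²(kπx/L) dx = L/2.
u² = 25/16·sin²(π·x) and (u')² = 25*π^2/16·cos²(π·x), and each of sin², cos² integrates to L/2 = 1 over (0, 2).
∫_0^2 u² dx = 25/16, so ||u||_L² = 5/4.
∫_0^2 (u')² dx = 25*π^2/16, so ||u'||_L² = 5*π/4.
Ratio ||u||_L² / ||u'||_L² = 1/π.
Sharp Poincaré constant on H^1_0(0, 2) is C_P = L/π = 2/π, achieved by sin(π/2·x).
This is the k = 2 harmonic; the ratio L/(kπ) is strictly less than C_P = L/π, consistent with the sharp inequality ||u||_L² ≤ C_P ||u'||_L².


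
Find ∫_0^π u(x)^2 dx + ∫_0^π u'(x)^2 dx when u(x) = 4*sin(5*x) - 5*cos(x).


||u||_{H^1(0,π)}^2 = 233*π

u'(x) = 5*sin(x) + 20*cos(5*x).
Expand u² and (u')² and integrate term by term on (0, π), using: for integers n ≥ 1, ∫_0^π sin²(nx) dx = ∫_0^π cos²(nx) dx = π/2; for n ≠ n', ∫_0^π sin(nx)sin(n'x) dx = ∫_0^π cos(nx)cos(n'x) dx = 0; and by product-to-sum, ∫_0^π sin(nx)cos(n'x) dx = ½∫_0^π [sin((n+n')x) + sin((n−n')x)] dx, which is 0 when n+n' is even and 2n/(n²−n'²) when n+n' is odd (it need not vanish on (0, π)).
  u² squared terms: (-5)²·∫cos(x)² dx = 25·π/2 = 25*π/2;  (4)²·∫sin(5x)² dx = 16·π/2 = 8*π.
  u² cross terms: 2·(-5)·(4)·∫cos(x)·sin(5x) dx = -40·(0) = 0.
  So ∫_0^π u² dx = 25*π/2 + 8*π + 0 = 41*π/2.
  (u')² squared terms: (5)²·∫sin(x)² dx = 25·π/2 = 25*π/2;  (20)²·∫cos(5x)² dx = 400·π/2 = 200*π.
  (u')² cross terms: 2·(5)·(20)·∫sin(x)·cos(5x) dx = 200·(0) = 0.
  So ∫_0^π (u')² dx = 25*π/2 + 200*π + 0 = 425*π/2.
||u||_{H^1}^2 = (41*π/2) + (425*π/2) = 233*π.


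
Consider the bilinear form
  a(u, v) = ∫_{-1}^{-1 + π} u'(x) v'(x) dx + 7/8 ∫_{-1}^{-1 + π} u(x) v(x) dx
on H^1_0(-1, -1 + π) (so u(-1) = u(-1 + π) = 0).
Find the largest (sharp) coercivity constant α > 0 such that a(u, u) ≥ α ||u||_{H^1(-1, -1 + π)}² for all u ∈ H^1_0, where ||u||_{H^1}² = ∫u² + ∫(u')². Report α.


α = 15/16

Coercivity of a(·,·) on H^1_0(-1, -1 + π) means a(u, u) ≥ α ||u||_{H^1}² for every u ∈ H^1_0.
The interval has length L = π, and Poincaré/coercivity depend only on L. Here a(u, u) = ∫(u')² + (7/8)·∫u².
Here 0 < c = 7/8 < 1. The condition a(u,u) ≥ α||u||_{H^1}² reads (1−α)∫(u')² ≥ (α−c)∫u². Any admissible α is ≤ 1 (rapidly oscillating u have ∫u²/∫(u')² → 0), and α = 1 would force 0 ≥ (1−c)∫u², impossible since c < 1; so 1−α > 0. By the sharp Poincaré inequality on H^1_0 of an interval of length L, ∫(u')² ≥ (π/L)²∫u² with equality for the first sine mode sin(π(x−x₀)/L) (x₀ the left endpoint), so the inequality holds for all u iff (1−α)(π/L)² ≥ α − c, i.e. α ≤ ((π/L)² + c)/((π/L)² + 1) = (1 + c(L/π)²)/(1 + (L/π)²). With (π/L)² = 1 and c = 7/8, the largest admissible constant is α = ((π/L)² + c)/((π/L)² + 1).
Simplifying, α = 15/16.


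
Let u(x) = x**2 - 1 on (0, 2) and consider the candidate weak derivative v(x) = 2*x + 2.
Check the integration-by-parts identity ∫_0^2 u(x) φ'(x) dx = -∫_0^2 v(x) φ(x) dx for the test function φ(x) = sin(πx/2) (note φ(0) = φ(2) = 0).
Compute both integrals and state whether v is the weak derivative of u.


LHS = -8/π, RHS = -16/π. No, v is not the weak derivative of u.

u(x) = x**2 - 1, classical derivative u'(x) = 2*x.
φ(x) = sin(πx/2), so φ'(x) = π*cos(π*x/2)/2.
Note φ(0) = φ(2) = 0, so the boundary term u·φ vanishes.
LHS = ∫_0^2 u(x) φ'(x) dx = ∫_0^2 (π*x^2*cos(π*x/2)/2 - π*cos(π*x/2)/2) dx. Term by term:
  ∫_0^2 -π*cos(π*x/2)/2 dx = 0;  ∫_0^2 π*x^2*cos(π*x/2)/2 dx = -8/π.
Sum: 0 − 8/π = -8/π.
So LHS = -8/π.
∫_0^2 v(x) φ(x) dx = ∫_0^2 (2*x*sin(π*x/2) + 2*sin(π*x/2)) dx. Term by term:
  ∫_0^2 2*sin(π*x/2) dx = 8/π;  ∫_0^2 2*x*sin(π*x/2) dx = 8/π.
Sum: 8/π + 8/π = 16/π.
So RHS = -∫_0^2 v(x) φ(x) dx = -16/π.
LHS − RHS = 8/π ≠ 0, so the identity fails.
(For a valid weak derivative the identity must hold for EVERY test function, in particular this one. The failure shows v is NOT the weak derivative of u.)
Correct weak derivative would be u'(x) = 2*x.


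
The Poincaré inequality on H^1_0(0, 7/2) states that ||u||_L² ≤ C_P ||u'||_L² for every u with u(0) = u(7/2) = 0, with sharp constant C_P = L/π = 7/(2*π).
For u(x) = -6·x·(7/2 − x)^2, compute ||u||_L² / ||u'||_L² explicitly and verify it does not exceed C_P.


||u||_L² / ||u'||_L² = sqrt(14)/4 < C_P = 7/(2*π).

u(x) = -6·x·(7/2 − x)^2, so u'(x) = 3*(7 - 6*x)*(x - 7/2).
u(x) = -6·x·(7/2 − x)^2 vanishes at x = 0 and x = 7/2, so u ∈ H^1_0(0, 7/2). Differentiate via the product rule and integrate the resulting polynomials term by term.
  ∫_0^7/2 u² dx = ∫_0^7/2 (36*x^6 - 504*x^5 + 2646*x^4 - 6174*x^3 + 21609*x^2/4) dx. Term by term:
    ∫_0^7/2 36*x^6 dx = 1058841/32;  ∫_0^7/2 -504*x^5 dx = -2470629/16;  ∫_0^7/2 2646*x^4 dx = 22235661/80;
    ∫_0^7/2 -6174*x^3 dx = -7411887/32;  ∫_0^7/2 21609*x^2/4 dx = 2470629/32.
  Sum: 1058841/32 − 2470629/16 + 22235661/80 − 7411887/32 + 2470629/32 = 352947/160.
  ∫_0^7/2 (u')² dx = ∫_0^7/2 (324*x^4 - 3024*x^3 + 9702*x^2 - 12348*x + 21609/4) dx. Term by term:
    ∫_0^7/2 324*x^4 dx = 1361367/40;  ∫_0^7/2 -3024*x^3 dx = -453789/4;  ∫_0^7/2 9702*x^2 dx = 554631/4;
    ∫_0^7/2 -12348*x dx = -151263/2;  ∫_0^7/2 21609/4 dx = 151263/8.
  Sum: 1361367/40 − 453789/4 + 554631/4 − 151263/2 + 151263/8 = 50421/20.
∫_0^7/2 u² dx = 352947/160, so ||u||_L² = 343*sqrt(30)/40.
∫_0^7/2 (u')² dx = 50421/20, so ||u'||_L² = 49*sqrt(105)/10.
Ratio ||u||_L² / ||u'||_L² = sqrt(14)/4.
Sharp Poincaré constant on H^1_0(0, 7/2) is C_P = L/π = 7/(2*π), achieved by sin(2*π/7·x).
A polynomial bump cannot attain the sharp Poincaré constant (only the first sine eigenfunction does), so the ratio is strictly less than C_P, consistent with ||u||_L² ≤ C_P ||u'||_L².


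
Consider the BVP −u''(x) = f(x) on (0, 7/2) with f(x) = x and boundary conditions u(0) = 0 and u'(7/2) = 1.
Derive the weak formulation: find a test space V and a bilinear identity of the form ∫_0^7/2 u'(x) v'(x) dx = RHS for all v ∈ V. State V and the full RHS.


V = {v ∈ H^1(0, 7/2) : v(0) = 0} (test functions vanish at x = 0 where u is specified); weak form: ∫_0^7/2 u'v' dx = ∫_0^7/2 (x) v dx + v(7/2) for all v ∈ V.

Multiply both sides by a test function v and integrate from 0 to 7/2:
  ∫_0^7/2 −u''(x) v(x) dx = ∫_0^7/2 f(x) v(x) dx.
Integrate the LHS by parts once:
  ∫_0^7/2 −u'' v dx = −[u'(x) v(x)]_0^7/2 + ∫_0^7/2 u'(x) v'(x) dx.
Thus ∫_0^7/2 u'(x) v'(x) dx = ∫_0^7/2 f(x) v(x) dx + [u'(x) v(x)]_0^7/2.
Choose V so that boundary terms are either known or forced to vanish.
Mixed BC: u(0) = 0 (Dirichlet) and u'(7/2) = 1 (Neumann). Define V = {v ∈ H^1(0, 7/2) : v(0) = 0}. Then [u' v]_0^7/2 = u'(7/2)·v(7/2) − u'(0)·0 = v(7/2).
Weak formulation: find u (satisfying any essential BC) such that ∫_0^7/2 u'(x) v'(x) dx = ∫_0^7/2 f v dx + v(7/2) for all v ∈ V (Dirichlet at 0 absorbed into V; Neumann datum at x = 7/2 contributes the boundary term).
Substituting f(x) = x, the right-hand side is ∫_0^7/2 (x) v dx + v(7/2).


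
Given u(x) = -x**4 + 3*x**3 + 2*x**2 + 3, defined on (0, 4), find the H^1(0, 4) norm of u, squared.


||u||_{H^1}^2 = 188372/45

The H^1 norm (squared) on an interval (0, L) is
  ||u||_{H^1}^2 = ∫_0^L u(x)^2 dx + ∫_0^L u'(x)^2 dx.
Compute u'(x) = -4*x**3 + 9*x**2 + 4*x.
Then u(x)^2 = x**8 - 6*x**7 + 5*x**6 + 12*x**5 - 2*x**4 + 18*x**3 + 12*x**2 + 9 and u'(x)^2 = 16*x**6 - 72*x**5 + 49*x**4 + 72*x**3 + 16*x**2.
Integrate each monomial from 0 to 4 using ∫_0^4 c·x^n dx = c·4^(n+1)/(n+1):
  ∫_0^4 u(x)^2 dx = ∫_0^4 (x^8 - 6*x^7 + 5*x^6 + 12*x^5 - 2*x^4 + 18*x^3 + 12*x^2 + 9) dx. Term by term:
    ∫_0^4 x^8 dx = 262144/9;  ∫_0^4 -6*x^7 dx = -49152;  ∫_0^4 5*x^6 dx = 81920/7;
    ∫_0^4 12*x^5 dx = 8192;  ∫_0^4 -2*x^4 dx = -2048/5;  ∫_0^4 18*x^3 dx = 1152;
    ∫_0^4 12*x^2 dx = 256;  ∫_0^4 9 dx = 36.
  Sum: 262144/9 − 49152 + 81920/7 + 8192 − 2048/5 + 1152 + 256 + 36 = 284876/315.
  ∫_0^4 u'(x)^2 dx = ∫_0^4 (16*x^6 - 72*x^5 + 49*x^4 + 72*x^3 + 16*x^2) dx. Term by term:
    ∫_0^4 16*x^6 dx = 262144/7;  ∫_0^4 -72*x^5 dx = -49152;  ∫_0^4 49*x^4 dx = 50176/5;
    ∫_0^4 72*x^3 dx = 4608;  ∫_0^4 16*x^2 dx = 1024/3.
  Sum: 262144/7 − 49152 + 50176/5 + 4608 + 1024/3 = 344576/105.
Adding: ||u||_{H^1}^2 = 284876/315 + 344576/105 = 188372/45.


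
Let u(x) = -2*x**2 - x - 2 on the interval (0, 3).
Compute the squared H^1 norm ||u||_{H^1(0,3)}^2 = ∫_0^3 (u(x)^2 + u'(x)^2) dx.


||u||_{H^1}^2 = 2847/5

The H^1 norm (squared) on an interval (0, L) is
  ||u||_{H^1}^2 = ∫_0^L u(x)^2 dx + ∫_0^L u'(x)^2 dx.
Compute u'(x) = -4*x - 1.
Then u(x)^2 = 4*x**4 + 4*x**3 + 9*x**2 + 4*x + 4 and u'(x)^2 = 16*x**2 + 8*x + 1.
Integrate each monomial from 0 to 3 using ∫_0^3 c·x^n dx = c·3^(n+1)/(n+1):
  ∫_0^3 u(x)^2 dx = ∫_0^3 (4*x^4 + 4*x^3 + 9*x^2 + 4*x + 4) dx. Term by term:
    ∫_0^3 4*x^4 dx = 972/5;  ∫_0^3 4*x^3 dx = 81;  ∫_0^3 9*x^2 dx = 81;
    ∫_0^3 4*x dx = 18;  ∫_0^3 4 dx = 12.
  Sum: 972/5 + 81 + 81 + 18 + 12 = 1932/5.
  ∫_0^3 u'(x)^2 dx = ∫_0^3 (16*x^2 + 8*x + 1) dx. Term by term:
    ∫_0^3 16*x^2 dx = 144;  ∫_0^3 8*x dx = 36;  ∫_0^3 1 dx = 3.
  Sum: 144 + 36 + 3 = 183.
Adding: ||u||_{H^1}^2 = 1932/5 + 183 = 2847/5.


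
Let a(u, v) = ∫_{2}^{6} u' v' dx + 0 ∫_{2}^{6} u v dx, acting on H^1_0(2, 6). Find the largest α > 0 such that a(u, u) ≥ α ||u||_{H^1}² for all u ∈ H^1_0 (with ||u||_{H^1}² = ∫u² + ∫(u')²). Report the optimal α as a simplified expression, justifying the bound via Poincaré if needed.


α = π^2/(π^2 + 16)

Coercivity of a(·,·) on H^1_0(2, 6) means a(u, u) ≥ α ||u||_{H^1}² for every u ∈ H^1_0.
The interval has length L = 4, and Poincaré/coercivity depend only on L. Here a(u, u) = ∫(u')² + (0)·∫u².
Here c = 0, so a(u,u) = ∫(u')² alone. The condition a(u,u) ≥ α||u||_{H^1}² reads (1−α)∫(u')² ≥ (α−c)∫u². Any admissible α is ≤ 1 (rapidly oscillating u have ∫u²/∫(u')² → 0), and α = 1 would force 0 ≥ (1−c)∫u², impossible since c < 1; so 1−α > 0. By the sharp Poincaré inequality on H^1_0 of an interval of length L, ∫(u')² ≥ (π/L)²∫u² with equality for the first sine mode sin(π(x−x₀)/L) (x₀ the left endpoint), so the inequality holds for all u iff (1−α)(π/L)² ≥ α − c, i.e. α ≤ ((π/L)² + c)/((π/L)² + 1) = (1 + c(L/π)²)/(1 + (L/π)²). (Direct route, valid since c ≤ 0: Poincaré gives c∫u² ≥ c(L/π)²∫(u')², so a(u,u) ≥ (1 + c(L/π)²)∫(u')², while ||u||_{H^1}² ≤ (1 + (L/π)²)∫(u')²; dividing yields the same α.) With (π/L)² = π^2/16 and c = 0, the largest admissible constant is α = ((π/L)² + c)/((π/L)² + 1).
Simplifying, α = π^2/(π^2 + 16).


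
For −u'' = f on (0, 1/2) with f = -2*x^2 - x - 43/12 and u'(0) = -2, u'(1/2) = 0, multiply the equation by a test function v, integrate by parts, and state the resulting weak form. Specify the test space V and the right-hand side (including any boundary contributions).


V = H^1(0, 1/2) (v unrestricted at boundary; u is determined up to an additive constant); weak form: ∫_0^1/2 u'v' dx = ∫_0^1/2 (-2*x^2 - x - 43/12) v dx + 2·v(0) for all v ∈ V.

Multiply both sides by a test function v and integrate from 0 to 1/2:
  ∫_0^1/2 −u''(x) v(x) dx = ∫_0^1/2 f(x) v(x) dx.
Integrate the LHS by parts once:
  ∫_0^1/2 −u'' v dx = −[u'(x) v(x)]_0^1/2 + ∫_0^1/2 u'(x) v'(x) dx.
Thus ∫_0^1/2 u'(x) v'(x) dx = ∫_0^1/2 f(x) v(x) dx + [u'(x) v(x)]_0^1/2.
Choose V so that boundary terms are either known or forced to vanish.
u has inhomogeneous Neumann u'(0) = -2, u'(1/2) = 0. [u' v]_0^1/2 = (0)·v(1/2) − (-2)·v(0) = 2·v(0). Take V = H^1(0, 1/2); boundary term becomes part of RHS.
Weak formulation: find u (satisfying any essential BC) such that ∫_0^1/2 u'(x) v'(x) dx = ∫_0^1/2 f v dx + 2·v(0) for all v ∈ V (Neumann data are natural BCs: they enter the RHS as boundary terms).
Substituting f(x) = -2*x^2 - x - 43/12, the right-hand side is ∫_0^1/2 (-2*x^2 - x - 43/12) v dx + 2·v(0).
Compatibility check (pure Neumann): taking v ≡ 1 ∈ V gives 0 = ∫_0^1/2 f dx + (0) − (-2), i.e. ∫_0^1/2 f dx must equal u'(0) − u'(1/2) = -2. Indeed ∫_0^1/2 (-2*x^2 - x - 43/12) dx = -2, so the data are compatible. The solution is then unique only up to an additive constant (fix it e.g. by requiring ∫_0^1/2 u dx = 0).


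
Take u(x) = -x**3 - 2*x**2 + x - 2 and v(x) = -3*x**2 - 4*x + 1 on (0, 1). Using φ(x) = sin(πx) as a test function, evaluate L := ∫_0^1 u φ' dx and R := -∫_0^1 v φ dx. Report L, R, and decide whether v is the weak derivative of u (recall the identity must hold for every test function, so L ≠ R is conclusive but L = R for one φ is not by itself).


LHS = -12/π^3 + 5/π, RHS = -12/π^3 + 5/π. Yes, v = u' weakly.

u(x) = -x**3 - 2*x**2 + x - 2, classical derivative u'(x) = -3*x**2 - 4*x + 1.
φ(x) = sin(πx), so φ'(x) = π*cos(π*x).
Note φ(0) = φ(1) = 0, so the boundary term u·φ vanishes.
LHS = ∫_0^1 u(x) φ'(x) dx = ∫_0^1 (-π*x^3*cos(π*x) - 2*π*x^2*cos(π*x) + π*x*cos(π*x) - 2*π*cos(π*x)) dx. Term by term:
  ∫_0^1 -2*π*cos(π*x) dx = 0;  ∫_0^1 π*x*cos(π*x) dx = -2/π;  ∫_0^1 -π*x^3*cos(π*x) dx = -12/π^3 + 3/π;
  ∫_0^1 -2*π*x^2*cos(π*x) dx = 4/π.
Sum: 0 − 2/π + -12/π^3 + 3/π + 4/π = -12/π^3 + 5/π.
So LHS = -12/π^3 + 5/π.
∫_0^1 v(x) φ(x) dx = ∫_0^1 (-3*x^2*sin(π*x) - 4*x*sin(π*x) + sin(π*x)) dx. Term by term:
  ∫_0^1 -4*x*sin(π*x) dx = -4/π;  ∫_0^1 -3*x^2*sin(π*x) dx = -3/π + 12/π^3;  ∫_0^1 sin(π*x) dx = 2/π.
Sum: -4/π + -3/π + 12/π^3 + 2/π = -5/π + 12/π^3.
So RHS = -∫_0^1 v(x) φ(x) dx = -12/π^3 + 5/π.
LHS = RHS, so the identity holds for this test φ.
Moreover u is smooth here and v(x) = u'(x) = -3*x**2 - 4*x + 1 pointwise, so the identity holds for every test function. Hence v is the weak derivative of u.


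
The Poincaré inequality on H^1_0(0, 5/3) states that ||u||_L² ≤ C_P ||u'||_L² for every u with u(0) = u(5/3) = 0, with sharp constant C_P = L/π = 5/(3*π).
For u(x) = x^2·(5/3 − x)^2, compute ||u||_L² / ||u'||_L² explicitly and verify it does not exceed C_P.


||u||_L² / ||u'||_L² = 5*sqrt(3)/18 < C_P = 5/(3*π).

u(x) = x^2·(5/3 − x)^2, so u'(x) = 2*x*(3*x - 5)*(6*x - 5)/9.
u(x) = x^2·(5/3 − x)^2 vanishes at x = 0 and x = 5/3, so u ∈ H^1_0(0, 5/3). Differentiate via the product rule and integrate the resulting polynomials term by term.
  ∫_0^5/3 u² dx = ∫_0^5/3 (x^8 - 20*x^7/3 + 50*x^6/3 - 500*x^5/27 + 625*x^4/81) dx. Term by term:
    ∫_0^5/3 x^8 dx = 1953125/177147;  ∫_0^5/3 -20*x^7/3 dx = -1953125/39366;  ∫_0^5/3 50*x^6/3 dx = 3906250/45927;
    ∫_0^5/3 -500*x^5/27 dx = -3906250/59049;  ∫_0^5/3 625*x^4/81 dx = 390625/19683.
  Sum: 1953125/177147 − 1953125/39366 + 3906250/45927 − 3906250/59049 + 390625/19683 = 390625/2480058.
  ∫_0^5/3 (u')² dx = ∫_0^5/3 (16*x^6 - 80*x^5 + 1300*x^4/9 - 1000*x^3/9 + 2500*x^2/81) dx. Term by term:
    ∫_0^5/3 16*x^6 dx = 1250000/15309;  ∫_0^5/3 -80*x^5 dx = -625000/2187;  ∫_0^5/3 1300*x^4/9 dx = 812500/2187;
    ∫_0^5/3 -1000*x^3/9 dx = -156250/729;  ∫_0^5/3 2500*x^2/81 dx = 312500/6561.
  Sum: 1250000/15309 − 625000/2187 + 812500/2187 − 156250/729 + 312500/6561 = 31250/45927.
∫_0^5/3 u² dx = 390625/2480058, so ||u||_L² = 625*sqrt(42)/10206.
∫_0^5/3 (u')² dx = 31250/45927, so ||u'||_L² = 125*sqrt(14)/567.
Ratio ||u||_L² / ||u'||_L² = 5*sqrt(3)/18.
Sharp Poincaré constant on H^1_0(0, 5/3) is C_P = L/π = 5/(3*π), achieved by sin(3*π/5·x).
A polynomial bump cannot attain the sharp Poincaré constant (only the first sine eigenfunction does), so the ratio is strictly less than C_P, consistent with ||u||_L² ≤ C_P ||u'||_L².
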